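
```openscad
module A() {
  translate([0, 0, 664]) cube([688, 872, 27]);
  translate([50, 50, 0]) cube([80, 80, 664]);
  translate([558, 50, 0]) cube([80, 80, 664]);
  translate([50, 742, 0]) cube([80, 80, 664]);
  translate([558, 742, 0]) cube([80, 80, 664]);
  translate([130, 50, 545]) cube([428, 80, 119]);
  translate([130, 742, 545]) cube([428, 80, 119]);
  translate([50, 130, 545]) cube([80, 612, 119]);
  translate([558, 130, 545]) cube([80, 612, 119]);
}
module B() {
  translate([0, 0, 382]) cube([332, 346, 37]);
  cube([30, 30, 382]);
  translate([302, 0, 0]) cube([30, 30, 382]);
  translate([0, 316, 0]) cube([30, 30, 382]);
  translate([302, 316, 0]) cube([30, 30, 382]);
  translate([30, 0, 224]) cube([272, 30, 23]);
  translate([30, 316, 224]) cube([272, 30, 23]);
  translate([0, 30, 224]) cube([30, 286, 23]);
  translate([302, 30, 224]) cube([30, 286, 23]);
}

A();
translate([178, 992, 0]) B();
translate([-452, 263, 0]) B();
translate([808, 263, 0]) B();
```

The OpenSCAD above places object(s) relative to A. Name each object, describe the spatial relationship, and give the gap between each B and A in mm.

A is a table. B is a stool. Three stools sit around the table at the +y, −x, +x sides. The gap between each stool and the table is 120 mm.

Each stool's nearest face is 120 mm from the table's bounding box.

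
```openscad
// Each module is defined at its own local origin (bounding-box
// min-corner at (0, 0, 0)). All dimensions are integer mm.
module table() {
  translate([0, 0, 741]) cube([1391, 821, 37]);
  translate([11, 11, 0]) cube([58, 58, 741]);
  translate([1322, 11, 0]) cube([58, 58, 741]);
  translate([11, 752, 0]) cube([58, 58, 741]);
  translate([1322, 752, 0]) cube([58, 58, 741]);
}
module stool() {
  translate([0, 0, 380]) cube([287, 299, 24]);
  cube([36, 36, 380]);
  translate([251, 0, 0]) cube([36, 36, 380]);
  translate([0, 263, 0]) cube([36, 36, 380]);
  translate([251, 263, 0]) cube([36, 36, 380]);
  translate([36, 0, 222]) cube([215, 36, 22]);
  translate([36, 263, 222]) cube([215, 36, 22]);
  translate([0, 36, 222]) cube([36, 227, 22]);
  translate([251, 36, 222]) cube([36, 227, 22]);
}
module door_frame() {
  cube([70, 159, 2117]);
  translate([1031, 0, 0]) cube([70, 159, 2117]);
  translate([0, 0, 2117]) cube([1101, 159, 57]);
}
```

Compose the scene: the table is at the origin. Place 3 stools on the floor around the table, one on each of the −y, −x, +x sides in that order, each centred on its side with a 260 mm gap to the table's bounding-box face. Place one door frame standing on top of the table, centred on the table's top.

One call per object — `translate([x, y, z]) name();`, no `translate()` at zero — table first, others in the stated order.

table();
translate([552, -559, 0]) stool();
translate([-547, 261, 0]) stool();
translate([1651, 261, 0]) stool();
translate([145, 331, 778]) door_frame();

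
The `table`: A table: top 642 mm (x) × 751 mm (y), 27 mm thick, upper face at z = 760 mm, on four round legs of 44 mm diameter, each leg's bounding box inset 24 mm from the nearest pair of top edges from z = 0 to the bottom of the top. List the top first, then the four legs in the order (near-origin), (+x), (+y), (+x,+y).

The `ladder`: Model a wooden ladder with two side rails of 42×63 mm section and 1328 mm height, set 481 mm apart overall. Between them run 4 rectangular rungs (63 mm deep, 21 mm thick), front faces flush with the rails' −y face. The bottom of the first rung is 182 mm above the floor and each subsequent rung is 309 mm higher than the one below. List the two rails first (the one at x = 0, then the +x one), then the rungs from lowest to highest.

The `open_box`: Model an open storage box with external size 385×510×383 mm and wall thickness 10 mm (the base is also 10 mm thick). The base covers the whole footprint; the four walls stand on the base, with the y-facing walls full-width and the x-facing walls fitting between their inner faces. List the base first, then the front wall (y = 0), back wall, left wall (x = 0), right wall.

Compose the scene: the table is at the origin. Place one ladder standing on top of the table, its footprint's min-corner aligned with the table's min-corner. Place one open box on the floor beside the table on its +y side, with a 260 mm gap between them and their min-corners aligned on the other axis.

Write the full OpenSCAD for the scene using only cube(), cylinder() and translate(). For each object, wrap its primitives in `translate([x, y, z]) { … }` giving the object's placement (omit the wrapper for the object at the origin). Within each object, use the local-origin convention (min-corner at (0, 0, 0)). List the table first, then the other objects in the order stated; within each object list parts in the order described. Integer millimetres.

translate([0, 0, 733]) cube([642, 751, 27]);
translate([46, 46, 0]) cylinder(h = 733, r = 22);
translate([596, 46, 0]) cylinder(h = 733, r = 22);
translate([46, 705, 0]) cylinder(h = 733, r = 22);
translate([596, 705, 0]) cylinder(h = 733, r = 22);
translate([0, 0, 760]) {
  cube([42, 63, 1328]);
  translate([439, 0, 0]) cube([42, 63, 1328]);
  translate([42, 0, 182]) cube([397, 63, 21]);
  translate([42, 0, 491]) cube([397, 63, 21]);
  translate([42, 0, 800]) cube([397, 63, 21]);
  translate([42, 0, 1109]) cube([397, 63, 21]);
}
translate([0, 1011, 0]) {
  cube([385, 510, 10]);
  translate([0, 0, 10]) cube([385, 10, 373]);
  translate([0, 500, 10]) cube([385, 10, 373]);
  translate([0, 10, 10]) cube([10, 490, 373]);
  translate([375, 10, 10]) cube([10, 490, 373]);
}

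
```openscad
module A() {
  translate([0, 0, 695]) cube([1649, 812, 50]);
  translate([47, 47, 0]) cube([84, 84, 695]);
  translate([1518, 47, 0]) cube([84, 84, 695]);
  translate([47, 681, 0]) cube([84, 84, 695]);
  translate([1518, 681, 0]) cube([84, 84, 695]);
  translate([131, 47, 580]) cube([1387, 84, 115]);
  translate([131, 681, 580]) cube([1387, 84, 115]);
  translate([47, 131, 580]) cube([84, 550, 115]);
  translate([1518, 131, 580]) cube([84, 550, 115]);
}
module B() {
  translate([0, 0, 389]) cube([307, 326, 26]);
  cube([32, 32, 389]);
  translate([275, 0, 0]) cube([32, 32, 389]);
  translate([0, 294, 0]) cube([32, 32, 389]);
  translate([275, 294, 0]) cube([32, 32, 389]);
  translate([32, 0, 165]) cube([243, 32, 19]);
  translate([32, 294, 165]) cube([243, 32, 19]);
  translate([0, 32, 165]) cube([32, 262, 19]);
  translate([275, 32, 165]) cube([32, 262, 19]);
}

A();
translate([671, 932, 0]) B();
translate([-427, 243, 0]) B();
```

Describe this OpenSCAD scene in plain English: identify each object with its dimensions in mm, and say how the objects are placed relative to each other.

A is a table with a 1649×812 mm rectangular top, 50 mm thick, top surface at z = 745 mm, supported by four 84×84 mm square legs, each inset 47 mm from the nearest pair of top edges, running from the floor. Four apron rails, 84 mm thick and 115 mm tall, run between adjacent legs with their top edges flush with the underside of the top and their outer faces flush with the legs' outer faces.

B is a four-legged stool. The seat is 307×326 mm, 26 mm thick, top at z = 415 mm. It stands on four square legs, each 32×32 mm in cross-section, from z = 0 to the seat underside, each flush with a corner of the seat. Four stretchers, 32 mm wide and 19 mm tall, connect adjacent legs with their undersides at z = 165 mm, each running between the inner faces of the legs it joins and aligned with the legs' outer faces on the other axis.

Two stools sit around the table at the +y, −x sides.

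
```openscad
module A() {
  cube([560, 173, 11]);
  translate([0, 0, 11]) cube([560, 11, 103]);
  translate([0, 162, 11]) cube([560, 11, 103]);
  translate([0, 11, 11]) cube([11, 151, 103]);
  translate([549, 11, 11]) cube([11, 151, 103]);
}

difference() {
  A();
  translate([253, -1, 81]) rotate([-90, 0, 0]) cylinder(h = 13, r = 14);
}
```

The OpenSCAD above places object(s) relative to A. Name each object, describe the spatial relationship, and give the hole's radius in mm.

The subtracted cylinder has r = 14 mm.

A is an open box. The open box has a circular hole through its front wall. The hole's radius is 14 mm.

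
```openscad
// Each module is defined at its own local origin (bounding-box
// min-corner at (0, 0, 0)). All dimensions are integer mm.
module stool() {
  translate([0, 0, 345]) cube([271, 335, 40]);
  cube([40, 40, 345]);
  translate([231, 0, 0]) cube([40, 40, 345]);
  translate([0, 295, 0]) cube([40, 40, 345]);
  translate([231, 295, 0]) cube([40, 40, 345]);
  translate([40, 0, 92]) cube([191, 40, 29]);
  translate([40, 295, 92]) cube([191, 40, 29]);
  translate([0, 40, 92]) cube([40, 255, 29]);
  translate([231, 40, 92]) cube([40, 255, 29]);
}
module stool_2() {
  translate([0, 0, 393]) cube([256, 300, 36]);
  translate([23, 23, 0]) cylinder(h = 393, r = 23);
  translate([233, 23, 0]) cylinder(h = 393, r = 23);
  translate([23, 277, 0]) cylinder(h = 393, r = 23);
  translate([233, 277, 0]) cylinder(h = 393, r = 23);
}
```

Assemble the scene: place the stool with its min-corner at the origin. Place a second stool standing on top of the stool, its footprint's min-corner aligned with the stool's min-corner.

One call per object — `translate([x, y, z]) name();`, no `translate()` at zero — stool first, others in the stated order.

stool();
translate([0, 0, 385]) stool_2();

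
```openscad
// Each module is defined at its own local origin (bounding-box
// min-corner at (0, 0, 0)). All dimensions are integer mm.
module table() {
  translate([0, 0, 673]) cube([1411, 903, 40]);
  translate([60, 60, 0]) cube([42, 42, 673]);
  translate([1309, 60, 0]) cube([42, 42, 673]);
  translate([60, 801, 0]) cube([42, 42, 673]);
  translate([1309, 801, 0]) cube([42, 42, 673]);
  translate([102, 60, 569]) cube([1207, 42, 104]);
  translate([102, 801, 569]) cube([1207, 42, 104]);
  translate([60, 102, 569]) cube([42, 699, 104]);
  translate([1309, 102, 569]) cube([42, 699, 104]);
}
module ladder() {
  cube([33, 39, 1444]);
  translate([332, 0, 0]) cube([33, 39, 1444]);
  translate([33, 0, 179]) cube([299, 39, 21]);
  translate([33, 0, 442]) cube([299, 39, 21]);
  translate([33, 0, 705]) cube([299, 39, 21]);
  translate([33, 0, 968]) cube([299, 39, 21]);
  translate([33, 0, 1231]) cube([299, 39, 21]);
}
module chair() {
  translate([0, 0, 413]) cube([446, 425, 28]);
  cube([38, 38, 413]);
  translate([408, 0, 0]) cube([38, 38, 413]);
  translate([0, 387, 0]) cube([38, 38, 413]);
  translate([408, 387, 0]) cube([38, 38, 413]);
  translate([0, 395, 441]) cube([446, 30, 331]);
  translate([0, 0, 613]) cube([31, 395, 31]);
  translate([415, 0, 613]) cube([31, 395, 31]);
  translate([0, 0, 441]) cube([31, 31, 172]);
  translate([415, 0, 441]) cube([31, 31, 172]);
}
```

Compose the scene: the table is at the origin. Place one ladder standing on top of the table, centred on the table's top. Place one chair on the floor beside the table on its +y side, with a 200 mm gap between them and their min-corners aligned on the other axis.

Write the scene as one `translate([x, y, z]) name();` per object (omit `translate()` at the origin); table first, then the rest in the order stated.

table();
translate([523, 432, 713]) ladder();
translate([0, 1103, 0]) chair();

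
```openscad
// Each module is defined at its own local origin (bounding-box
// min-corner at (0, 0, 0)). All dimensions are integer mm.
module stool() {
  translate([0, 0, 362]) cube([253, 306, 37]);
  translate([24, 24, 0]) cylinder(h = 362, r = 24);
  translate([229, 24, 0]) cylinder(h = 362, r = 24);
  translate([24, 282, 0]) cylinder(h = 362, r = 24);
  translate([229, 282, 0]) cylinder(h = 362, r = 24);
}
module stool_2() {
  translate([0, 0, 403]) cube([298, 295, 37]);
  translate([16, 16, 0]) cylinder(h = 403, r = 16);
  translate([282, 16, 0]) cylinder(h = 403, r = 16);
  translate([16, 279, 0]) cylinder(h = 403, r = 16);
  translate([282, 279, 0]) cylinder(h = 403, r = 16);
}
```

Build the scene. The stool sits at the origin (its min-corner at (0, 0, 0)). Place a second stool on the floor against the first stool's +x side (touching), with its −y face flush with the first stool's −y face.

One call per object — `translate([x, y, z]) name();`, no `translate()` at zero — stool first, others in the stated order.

stool();
translate([253, 0, 0]) stool_2();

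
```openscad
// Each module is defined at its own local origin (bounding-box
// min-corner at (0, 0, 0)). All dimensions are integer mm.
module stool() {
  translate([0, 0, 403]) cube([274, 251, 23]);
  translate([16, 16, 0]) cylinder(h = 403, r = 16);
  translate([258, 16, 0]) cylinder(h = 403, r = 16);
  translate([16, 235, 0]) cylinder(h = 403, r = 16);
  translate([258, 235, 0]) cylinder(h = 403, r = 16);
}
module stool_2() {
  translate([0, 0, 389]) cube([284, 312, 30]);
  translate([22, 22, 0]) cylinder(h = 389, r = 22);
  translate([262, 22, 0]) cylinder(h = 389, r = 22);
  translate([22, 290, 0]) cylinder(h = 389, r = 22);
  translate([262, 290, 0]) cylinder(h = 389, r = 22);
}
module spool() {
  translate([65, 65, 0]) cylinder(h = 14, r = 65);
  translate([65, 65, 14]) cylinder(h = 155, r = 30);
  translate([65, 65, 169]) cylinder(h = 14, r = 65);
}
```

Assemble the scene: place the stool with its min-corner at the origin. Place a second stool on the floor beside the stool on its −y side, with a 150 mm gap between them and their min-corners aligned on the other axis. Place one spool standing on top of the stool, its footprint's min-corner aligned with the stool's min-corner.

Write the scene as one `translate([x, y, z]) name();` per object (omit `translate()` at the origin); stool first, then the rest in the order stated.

stool();
translate([0, -462, 0]) stool_2();
translate([0, 0, 426]) spool();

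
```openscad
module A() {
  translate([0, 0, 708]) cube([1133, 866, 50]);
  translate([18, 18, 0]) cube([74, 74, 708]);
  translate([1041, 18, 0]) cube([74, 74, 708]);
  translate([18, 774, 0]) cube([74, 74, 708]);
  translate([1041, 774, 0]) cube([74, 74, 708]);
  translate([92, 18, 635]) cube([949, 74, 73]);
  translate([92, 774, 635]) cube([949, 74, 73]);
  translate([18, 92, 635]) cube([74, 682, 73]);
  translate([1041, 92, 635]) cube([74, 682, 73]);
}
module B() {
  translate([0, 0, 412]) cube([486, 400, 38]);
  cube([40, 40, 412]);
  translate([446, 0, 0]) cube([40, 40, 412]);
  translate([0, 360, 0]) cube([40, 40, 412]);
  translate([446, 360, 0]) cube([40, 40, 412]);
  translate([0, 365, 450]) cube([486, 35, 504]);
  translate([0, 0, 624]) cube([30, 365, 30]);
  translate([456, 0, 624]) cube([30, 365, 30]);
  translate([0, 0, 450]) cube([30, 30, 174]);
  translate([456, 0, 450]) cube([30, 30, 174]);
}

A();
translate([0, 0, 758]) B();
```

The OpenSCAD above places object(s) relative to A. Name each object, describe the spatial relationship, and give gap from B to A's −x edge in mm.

A is a table. B is a chair. The chair is on top of the table. The gap from the chair to the table's −x edge is 0 mm.

The chair's min-x is at 0; the table's min-x is 0; gap = 0 mm.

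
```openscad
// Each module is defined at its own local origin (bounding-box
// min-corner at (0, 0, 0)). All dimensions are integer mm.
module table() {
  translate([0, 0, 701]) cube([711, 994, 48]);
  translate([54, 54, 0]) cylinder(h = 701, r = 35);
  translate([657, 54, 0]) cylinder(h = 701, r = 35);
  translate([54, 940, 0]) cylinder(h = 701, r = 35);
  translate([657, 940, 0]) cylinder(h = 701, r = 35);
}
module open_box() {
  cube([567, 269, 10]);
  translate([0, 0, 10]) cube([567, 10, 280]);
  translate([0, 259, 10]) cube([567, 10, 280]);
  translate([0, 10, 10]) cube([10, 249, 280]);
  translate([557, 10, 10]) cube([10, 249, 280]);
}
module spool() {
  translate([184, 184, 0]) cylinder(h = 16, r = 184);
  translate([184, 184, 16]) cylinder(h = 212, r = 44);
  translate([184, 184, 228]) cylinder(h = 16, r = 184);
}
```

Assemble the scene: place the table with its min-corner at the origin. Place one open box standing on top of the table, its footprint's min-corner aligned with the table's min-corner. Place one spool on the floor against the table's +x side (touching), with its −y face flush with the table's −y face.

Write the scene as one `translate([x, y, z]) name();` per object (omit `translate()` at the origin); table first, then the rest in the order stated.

table();
translate([0, 0, 749]) open_box();
translate([711, 0, 0]) spool();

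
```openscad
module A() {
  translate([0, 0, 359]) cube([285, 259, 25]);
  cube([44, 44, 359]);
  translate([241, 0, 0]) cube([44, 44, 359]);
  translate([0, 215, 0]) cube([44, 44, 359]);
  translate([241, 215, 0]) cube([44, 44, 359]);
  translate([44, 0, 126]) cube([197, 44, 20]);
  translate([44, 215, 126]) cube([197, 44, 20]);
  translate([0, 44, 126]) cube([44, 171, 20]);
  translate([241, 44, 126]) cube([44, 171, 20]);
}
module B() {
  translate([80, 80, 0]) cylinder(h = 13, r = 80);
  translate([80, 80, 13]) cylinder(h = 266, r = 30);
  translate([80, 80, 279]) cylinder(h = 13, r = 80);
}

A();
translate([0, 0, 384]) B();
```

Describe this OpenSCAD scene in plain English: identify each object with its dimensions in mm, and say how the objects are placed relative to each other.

A is a four-legged stool. The seat is a 285×259×25 mm slab whose top surface is at z = 384 mm; four square legs, each 44×44 mm in cross-section, run from the floor (z = 0) to the underside of the seat, each flush with a corner of the seat. Four stretchers, 44 mm wide and 20 mm tall, connect adjacent legs with their undersides at z = 126 mm, each running between the inner faces of the legs it joins and aligned with the legs' outer faces on the other axis.

B is a spool: two coaxial disc flanges of radius 80 mm and thickness 13 mm, joined by a core cylinder of radius 30 mm and height 266 mm. The lower flange rests on z = 0 and the three cylinders share a vertical axis.

The spool is on top of the stool.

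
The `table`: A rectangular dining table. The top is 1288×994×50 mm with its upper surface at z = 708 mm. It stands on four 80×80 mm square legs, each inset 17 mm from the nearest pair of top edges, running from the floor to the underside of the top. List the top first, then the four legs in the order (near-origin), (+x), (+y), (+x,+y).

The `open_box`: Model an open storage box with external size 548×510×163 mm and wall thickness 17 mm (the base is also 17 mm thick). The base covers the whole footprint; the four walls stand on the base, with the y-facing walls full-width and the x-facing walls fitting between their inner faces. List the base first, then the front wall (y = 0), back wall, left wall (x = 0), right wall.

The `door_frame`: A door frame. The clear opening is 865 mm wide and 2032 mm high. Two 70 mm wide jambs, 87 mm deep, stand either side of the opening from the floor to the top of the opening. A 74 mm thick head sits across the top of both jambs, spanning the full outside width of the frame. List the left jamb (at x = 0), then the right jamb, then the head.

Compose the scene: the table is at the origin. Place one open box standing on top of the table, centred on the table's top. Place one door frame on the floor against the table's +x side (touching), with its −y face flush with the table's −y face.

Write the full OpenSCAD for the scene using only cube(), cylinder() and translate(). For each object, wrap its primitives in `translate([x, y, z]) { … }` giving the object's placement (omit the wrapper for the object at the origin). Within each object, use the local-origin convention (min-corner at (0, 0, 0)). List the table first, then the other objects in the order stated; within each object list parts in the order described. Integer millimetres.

translate([0, 0, 658]) cube([1288, 994, 50]);
translate([17, 17, 0]) cube([80, 80, 658]);
translate([1191, 17, 0]) cube([80, 80, 658]);
translate([17, 897, 0]) cube([80, 80, 658]);
translate([1191, 897, 0]) cube([80, 80, 658]);
translate([370, 242, 708]) {
  cube([548, 510, 17]);
  translate([0, 0, 17]) cube([548, 17, 146]);
  translate([0, 493, 17]) cube([548, 17, 146]);
  translate([0, 17, 17]) cube([17, 476, 146]);
  translate([531, 17, 17]) cube([17, 476, 146]);
}
translate([1288, 0, 0]) {
  cube([70, 87, 2032]);
  translate([935, 0, 0]) cube([70, 87, 2032]);
  translate([0, 0, 2032]) cube([1005, 87, 74]);
}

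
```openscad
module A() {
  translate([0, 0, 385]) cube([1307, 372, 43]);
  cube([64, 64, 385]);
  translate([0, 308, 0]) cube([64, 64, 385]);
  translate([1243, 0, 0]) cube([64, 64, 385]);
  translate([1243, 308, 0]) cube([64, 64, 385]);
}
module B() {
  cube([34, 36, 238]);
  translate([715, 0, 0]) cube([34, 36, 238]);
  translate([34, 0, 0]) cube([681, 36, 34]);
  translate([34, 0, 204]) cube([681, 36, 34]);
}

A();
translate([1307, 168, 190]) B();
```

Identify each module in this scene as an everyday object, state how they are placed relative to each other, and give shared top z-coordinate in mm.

A is a bench. B is a picture frame. The picture frame is beside the bench with their tops flush at z = 428. The shared top z-coordinate is 428 mm.

Both tops at z = 428 mm.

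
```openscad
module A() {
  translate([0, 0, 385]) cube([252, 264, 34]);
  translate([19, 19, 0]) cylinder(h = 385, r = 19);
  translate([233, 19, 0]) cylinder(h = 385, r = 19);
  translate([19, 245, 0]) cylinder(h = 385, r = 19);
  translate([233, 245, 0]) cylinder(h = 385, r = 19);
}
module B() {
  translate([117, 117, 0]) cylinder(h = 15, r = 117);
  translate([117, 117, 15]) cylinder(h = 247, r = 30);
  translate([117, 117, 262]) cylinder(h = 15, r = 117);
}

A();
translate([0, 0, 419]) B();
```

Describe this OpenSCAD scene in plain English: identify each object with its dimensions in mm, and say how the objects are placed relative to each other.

A is a simple wooden stool: a rectangular seat 252 mm (x) by 264 mm (y), 34 mm thick, top face at z = 419 mm, on four round legs, each 38 mm in diameter. The legs rest on z = 0, each leg's axis is inset half a diameter from the nearest pair of seat edges (so the leg's bounding box is flush with the corner).

B is a spool: two coaxial disc flanges of radius 117 mm and thickness 15 mm, joined by a core cylinder of radius 30 mm and height 247 mm. The lower flange rests on z = 0 and the three cylinders share a vertical axis.

The spool is on top of the stool.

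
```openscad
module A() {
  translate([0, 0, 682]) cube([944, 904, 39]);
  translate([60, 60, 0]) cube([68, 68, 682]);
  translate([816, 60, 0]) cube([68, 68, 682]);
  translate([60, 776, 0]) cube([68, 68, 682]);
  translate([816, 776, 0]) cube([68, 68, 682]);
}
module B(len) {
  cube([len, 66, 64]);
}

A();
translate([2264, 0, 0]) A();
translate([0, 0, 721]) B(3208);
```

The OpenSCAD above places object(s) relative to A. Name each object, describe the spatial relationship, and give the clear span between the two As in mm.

A is a table. B is a beam. A beam spans the tops of two tables. The clear span between the two tables is 1320 mm.

Second table starts at x = 2264; first ends at x = 944; clear span = 2264 − 944 = 1320 mm.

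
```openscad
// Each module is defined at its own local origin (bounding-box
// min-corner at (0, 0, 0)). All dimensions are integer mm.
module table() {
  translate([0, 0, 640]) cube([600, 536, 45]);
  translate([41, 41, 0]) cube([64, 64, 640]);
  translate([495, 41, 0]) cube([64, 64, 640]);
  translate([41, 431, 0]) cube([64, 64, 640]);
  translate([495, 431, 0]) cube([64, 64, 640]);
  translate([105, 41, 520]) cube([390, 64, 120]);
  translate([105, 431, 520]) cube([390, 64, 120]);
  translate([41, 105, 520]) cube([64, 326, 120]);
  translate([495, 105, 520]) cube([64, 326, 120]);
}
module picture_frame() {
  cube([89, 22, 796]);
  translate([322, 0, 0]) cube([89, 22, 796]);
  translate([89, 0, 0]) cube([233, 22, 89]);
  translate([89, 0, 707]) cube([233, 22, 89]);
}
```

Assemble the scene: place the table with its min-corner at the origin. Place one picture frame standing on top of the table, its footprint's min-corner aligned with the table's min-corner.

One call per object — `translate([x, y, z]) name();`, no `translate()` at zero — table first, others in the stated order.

table();
translate([0, 0, 685]) picture_frame();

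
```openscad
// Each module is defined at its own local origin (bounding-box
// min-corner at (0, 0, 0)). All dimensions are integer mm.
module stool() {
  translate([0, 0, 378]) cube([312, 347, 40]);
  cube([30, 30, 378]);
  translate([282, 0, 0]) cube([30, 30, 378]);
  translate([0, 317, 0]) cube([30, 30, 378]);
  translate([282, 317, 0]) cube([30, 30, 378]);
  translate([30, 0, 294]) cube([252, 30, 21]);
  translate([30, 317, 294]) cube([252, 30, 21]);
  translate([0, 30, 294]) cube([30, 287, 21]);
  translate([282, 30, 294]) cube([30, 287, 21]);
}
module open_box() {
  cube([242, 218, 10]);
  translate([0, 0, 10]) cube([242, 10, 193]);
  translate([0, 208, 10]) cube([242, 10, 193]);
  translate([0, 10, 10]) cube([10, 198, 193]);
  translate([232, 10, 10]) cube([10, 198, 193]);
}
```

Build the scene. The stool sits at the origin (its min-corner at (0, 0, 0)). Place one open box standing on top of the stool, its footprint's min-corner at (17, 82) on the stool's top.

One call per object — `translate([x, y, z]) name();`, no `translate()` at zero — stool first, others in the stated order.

stool();
translate([17, 82, 418]) open_box();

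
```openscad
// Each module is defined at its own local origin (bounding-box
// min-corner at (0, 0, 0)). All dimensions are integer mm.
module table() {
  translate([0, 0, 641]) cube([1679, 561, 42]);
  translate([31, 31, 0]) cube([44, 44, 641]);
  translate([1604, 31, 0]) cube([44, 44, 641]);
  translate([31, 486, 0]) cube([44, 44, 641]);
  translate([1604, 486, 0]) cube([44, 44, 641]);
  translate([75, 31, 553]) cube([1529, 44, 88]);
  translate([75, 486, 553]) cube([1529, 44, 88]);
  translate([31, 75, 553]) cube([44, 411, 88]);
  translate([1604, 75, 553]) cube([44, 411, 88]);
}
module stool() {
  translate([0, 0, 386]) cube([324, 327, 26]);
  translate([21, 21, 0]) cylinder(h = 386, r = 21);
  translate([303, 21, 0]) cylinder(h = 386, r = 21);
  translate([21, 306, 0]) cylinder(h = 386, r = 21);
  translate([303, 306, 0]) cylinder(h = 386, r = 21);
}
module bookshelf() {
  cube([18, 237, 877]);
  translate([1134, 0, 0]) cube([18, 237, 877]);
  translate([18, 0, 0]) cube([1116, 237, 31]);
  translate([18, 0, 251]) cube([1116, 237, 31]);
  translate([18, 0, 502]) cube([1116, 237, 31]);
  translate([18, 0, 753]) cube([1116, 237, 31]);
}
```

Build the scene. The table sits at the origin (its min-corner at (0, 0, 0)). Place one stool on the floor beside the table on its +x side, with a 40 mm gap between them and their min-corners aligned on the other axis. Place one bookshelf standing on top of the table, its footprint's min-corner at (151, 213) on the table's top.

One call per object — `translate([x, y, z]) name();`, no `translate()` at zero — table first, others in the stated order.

table();
translate([1719, 0, 0]) stool();
translate([151, 213, 683]) bookshelf();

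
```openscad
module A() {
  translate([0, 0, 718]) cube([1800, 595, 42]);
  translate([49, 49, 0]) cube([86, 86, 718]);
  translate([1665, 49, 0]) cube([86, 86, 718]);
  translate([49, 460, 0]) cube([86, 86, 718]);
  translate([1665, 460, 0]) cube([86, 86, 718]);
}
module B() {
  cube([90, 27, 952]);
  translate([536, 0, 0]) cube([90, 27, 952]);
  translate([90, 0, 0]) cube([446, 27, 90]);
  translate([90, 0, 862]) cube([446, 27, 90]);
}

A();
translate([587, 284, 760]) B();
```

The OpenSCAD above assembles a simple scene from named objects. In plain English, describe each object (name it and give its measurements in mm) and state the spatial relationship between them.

A is a rectangular dining table. The top is 1800×595×42 mm with its upper surface at z = 760 mm. It stands on four 86×86 mm square legs, each inset 49 mm from the nearest pair of top edges, running from the floor to the underside of the top.

B is a rectangular picture frame lying in the x–z plane (depth along y). The opening is 446 mm wide (x) by 772 mm tall (z), surrounded by a border 90 mm wide on all four sides. The frame is 27 mm deep and is made of two full-height vertical stiles with two horizontal rails fitted between them.

The picture frame is on top of the table, centred.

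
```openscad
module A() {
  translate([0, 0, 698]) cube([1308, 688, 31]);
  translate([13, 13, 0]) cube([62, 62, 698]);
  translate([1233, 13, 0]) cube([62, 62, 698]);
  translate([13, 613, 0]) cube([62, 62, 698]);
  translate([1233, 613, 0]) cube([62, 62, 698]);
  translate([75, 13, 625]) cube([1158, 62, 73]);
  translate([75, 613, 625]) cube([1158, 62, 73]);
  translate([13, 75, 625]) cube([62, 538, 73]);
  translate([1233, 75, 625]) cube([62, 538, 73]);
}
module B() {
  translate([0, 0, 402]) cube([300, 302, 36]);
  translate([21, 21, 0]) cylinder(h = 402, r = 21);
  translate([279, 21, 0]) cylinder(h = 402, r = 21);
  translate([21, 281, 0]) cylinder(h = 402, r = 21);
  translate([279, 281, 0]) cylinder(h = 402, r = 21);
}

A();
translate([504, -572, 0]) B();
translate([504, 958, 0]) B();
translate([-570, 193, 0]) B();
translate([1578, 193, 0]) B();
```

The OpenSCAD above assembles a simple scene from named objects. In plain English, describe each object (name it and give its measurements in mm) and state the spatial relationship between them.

A is a table with a 1308×688 mm rectangular top, 31 mm thick, top surface at z = 729 mm, supported by four 62×62 mm square legs, each inset 13 mm from the nearest pair of top edges, running from the floor. Four apron rails, 62 mm thick and 73 mm tall, run between adjacent legs with their top edges flush with the underside of the top and their outer faces flush with the legs' outer faces.

B is a four-legged stool. The seat is 300×302 mm, 36 mm thick, top at z = 438 mm. It stands on four round legs, each 42 mm in diameter, from z = 0 to the seat underside, each leg's axis is inset half a diameter from the nearest pair of seat edges (so the leg's bounding box is flush with the corner).

Four stools sit around the table at the −y, +y, −x, +x sides.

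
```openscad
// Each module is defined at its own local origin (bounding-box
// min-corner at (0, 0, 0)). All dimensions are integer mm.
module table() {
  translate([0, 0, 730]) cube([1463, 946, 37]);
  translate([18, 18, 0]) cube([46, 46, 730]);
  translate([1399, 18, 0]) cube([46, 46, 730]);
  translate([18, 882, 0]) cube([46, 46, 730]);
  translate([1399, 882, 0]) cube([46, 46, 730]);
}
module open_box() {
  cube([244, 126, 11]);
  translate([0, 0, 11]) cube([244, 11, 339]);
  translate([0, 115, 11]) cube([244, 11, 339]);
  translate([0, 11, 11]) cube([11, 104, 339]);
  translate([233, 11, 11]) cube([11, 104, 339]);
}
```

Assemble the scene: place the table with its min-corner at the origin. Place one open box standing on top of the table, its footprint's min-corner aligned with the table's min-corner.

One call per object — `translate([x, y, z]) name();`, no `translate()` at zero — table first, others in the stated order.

table();
translate([0, 0, 767]) open_box();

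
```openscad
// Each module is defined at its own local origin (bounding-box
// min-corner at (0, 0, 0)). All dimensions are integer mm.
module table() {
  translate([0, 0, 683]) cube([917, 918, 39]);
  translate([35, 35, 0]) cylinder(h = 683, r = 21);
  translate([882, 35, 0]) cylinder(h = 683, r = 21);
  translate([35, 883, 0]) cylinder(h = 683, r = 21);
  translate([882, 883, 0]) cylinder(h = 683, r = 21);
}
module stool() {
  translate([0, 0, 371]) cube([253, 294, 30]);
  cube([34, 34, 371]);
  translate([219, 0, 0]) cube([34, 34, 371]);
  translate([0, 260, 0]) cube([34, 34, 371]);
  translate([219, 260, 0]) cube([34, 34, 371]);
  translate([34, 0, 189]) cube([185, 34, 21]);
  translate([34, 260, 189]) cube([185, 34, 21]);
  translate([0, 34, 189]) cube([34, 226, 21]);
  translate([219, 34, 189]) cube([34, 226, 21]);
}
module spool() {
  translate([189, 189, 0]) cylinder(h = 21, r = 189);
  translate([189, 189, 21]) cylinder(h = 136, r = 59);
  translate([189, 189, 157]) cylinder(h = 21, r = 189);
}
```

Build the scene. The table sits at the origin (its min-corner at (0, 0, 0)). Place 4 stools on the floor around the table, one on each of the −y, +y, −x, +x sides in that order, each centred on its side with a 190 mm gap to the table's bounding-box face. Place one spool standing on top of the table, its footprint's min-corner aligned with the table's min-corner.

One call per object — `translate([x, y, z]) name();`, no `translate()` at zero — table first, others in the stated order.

table();
translate([332, -484, 0]) stool();
translate([332, 1108, 0]) stool();
translate([-443, 312, 0]) stool();
translate([1107, 312, 0]) stool();
translate([0, 0, 722]) spool();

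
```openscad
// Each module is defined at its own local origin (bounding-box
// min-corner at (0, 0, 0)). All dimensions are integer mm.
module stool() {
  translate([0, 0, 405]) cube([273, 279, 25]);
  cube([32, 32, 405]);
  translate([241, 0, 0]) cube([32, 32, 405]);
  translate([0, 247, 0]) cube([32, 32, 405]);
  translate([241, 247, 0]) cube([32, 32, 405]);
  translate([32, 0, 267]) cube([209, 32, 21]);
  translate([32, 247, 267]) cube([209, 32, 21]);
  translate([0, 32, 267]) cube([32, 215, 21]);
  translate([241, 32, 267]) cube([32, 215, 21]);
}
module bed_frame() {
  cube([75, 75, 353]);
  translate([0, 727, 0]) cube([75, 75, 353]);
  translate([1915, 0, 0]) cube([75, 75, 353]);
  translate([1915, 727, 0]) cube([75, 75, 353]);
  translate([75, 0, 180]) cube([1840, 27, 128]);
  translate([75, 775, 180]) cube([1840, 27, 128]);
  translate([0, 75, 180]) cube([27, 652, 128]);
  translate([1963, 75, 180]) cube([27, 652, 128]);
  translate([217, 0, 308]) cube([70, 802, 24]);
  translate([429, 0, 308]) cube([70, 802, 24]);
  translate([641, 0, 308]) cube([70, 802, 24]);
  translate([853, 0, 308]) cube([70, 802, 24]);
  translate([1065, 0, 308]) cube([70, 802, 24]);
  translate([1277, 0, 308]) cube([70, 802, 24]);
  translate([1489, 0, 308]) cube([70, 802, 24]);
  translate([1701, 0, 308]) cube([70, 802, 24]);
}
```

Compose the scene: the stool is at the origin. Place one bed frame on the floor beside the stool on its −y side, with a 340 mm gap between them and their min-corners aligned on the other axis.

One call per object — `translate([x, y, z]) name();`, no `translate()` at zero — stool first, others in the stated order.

stool();
translate([0, -1142, 0]) bed_frame();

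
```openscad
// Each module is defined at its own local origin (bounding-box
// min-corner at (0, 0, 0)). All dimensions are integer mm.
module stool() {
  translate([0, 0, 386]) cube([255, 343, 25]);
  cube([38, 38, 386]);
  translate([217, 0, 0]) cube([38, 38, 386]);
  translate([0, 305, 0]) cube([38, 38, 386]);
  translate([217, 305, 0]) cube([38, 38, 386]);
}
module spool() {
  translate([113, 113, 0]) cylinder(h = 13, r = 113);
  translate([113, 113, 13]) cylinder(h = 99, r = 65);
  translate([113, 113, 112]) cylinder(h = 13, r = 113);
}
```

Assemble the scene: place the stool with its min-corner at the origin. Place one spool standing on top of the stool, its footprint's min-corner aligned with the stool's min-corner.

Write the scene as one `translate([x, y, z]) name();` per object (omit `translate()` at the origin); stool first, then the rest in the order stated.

stool();
translate([0, 0, 411]) spool();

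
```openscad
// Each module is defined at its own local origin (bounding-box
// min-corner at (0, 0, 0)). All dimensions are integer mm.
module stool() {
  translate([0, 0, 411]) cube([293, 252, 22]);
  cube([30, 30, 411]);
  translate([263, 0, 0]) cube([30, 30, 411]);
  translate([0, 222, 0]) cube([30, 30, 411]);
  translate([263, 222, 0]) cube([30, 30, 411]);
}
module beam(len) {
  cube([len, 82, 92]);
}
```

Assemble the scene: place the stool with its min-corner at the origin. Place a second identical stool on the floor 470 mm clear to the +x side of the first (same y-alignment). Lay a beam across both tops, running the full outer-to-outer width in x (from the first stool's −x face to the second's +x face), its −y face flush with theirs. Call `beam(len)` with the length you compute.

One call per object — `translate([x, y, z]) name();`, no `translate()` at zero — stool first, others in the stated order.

stool();
translate([763, 0, 0]) stool();
translate([0, 0, 433]) beam(1056);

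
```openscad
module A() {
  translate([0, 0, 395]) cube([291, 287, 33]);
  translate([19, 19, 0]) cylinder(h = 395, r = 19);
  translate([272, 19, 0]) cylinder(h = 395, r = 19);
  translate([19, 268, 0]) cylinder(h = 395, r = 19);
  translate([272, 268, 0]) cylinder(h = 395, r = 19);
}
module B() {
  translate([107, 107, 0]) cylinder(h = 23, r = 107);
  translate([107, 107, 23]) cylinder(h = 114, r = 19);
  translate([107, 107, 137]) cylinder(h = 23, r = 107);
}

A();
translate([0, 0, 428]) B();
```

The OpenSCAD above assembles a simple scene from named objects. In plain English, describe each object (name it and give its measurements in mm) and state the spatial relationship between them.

A is a simple wooden stool: a rectangular seat 291 mm (x) by 287 mm (y), 33 mm thick, top face at z = 428 mm, on four round legs, each 38 mm in diameter. The legs rest on z = 0, each leg's axis is inset half a diameter from the nearest pair of seat edges (so the leg's bounding box is flush with the corner).

B is a spool: two coaxial disc flanges of radius 107 mm and thickness 23 mm, joined by a core cylinder of radius 19 mm and height 114 mm. The lower flange rests on z = 0 and the three cylinders share a vertical axis.

The spool is on top of the stool.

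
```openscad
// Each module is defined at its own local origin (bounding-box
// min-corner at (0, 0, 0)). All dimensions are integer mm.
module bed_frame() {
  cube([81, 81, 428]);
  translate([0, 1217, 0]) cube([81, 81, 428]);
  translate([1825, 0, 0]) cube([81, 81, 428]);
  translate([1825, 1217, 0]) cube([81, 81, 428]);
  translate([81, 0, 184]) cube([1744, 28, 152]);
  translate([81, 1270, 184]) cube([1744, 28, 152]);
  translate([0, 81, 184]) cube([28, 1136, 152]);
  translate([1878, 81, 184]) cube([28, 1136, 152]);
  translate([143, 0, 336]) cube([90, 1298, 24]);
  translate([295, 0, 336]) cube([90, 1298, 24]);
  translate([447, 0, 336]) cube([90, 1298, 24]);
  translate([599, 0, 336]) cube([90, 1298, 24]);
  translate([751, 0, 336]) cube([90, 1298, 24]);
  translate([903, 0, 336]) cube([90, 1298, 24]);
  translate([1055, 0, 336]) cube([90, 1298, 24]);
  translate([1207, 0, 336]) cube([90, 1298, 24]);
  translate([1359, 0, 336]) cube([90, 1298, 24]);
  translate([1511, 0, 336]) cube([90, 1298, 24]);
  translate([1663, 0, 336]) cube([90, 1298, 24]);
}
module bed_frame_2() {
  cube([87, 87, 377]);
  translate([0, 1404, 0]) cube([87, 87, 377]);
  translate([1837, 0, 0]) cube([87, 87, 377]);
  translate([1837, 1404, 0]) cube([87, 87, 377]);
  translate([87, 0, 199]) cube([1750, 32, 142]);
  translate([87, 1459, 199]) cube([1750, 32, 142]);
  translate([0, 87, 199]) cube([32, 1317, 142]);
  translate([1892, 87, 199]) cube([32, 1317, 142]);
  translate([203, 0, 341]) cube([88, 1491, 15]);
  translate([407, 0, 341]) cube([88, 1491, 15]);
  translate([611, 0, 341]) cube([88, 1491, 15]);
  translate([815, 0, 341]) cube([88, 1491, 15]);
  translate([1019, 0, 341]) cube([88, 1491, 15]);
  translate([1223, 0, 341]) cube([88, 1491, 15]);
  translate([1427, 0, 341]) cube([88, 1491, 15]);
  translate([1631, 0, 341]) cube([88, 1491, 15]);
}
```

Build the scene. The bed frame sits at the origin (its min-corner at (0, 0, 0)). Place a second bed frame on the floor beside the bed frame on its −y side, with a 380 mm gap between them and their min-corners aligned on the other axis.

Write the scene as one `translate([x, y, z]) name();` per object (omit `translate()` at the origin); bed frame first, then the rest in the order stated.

bed_frame();
translate([0, -1871, 0]) bed_frame_2();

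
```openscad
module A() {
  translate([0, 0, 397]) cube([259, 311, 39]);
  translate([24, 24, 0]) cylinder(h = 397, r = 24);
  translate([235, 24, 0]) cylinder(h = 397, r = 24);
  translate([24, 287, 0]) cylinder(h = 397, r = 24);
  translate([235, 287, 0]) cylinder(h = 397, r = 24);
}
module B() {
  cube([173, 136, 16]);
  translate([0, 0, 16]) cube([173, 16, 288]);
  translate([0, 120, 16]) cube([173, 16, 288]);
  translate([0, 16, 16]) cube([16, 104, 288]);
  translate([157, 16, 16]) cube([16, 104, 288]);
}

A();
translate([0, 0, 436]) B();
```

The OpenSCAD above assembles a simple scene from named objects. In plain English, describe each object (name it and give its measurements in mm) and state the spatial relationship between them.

A is a simple wooden stool: a rectangular seat 259 mm (x) by 311 mm (y), 39 mm thick, top face at z = 436 mm, on four round legs, each 48 mm in diameter. The legs rest on z = 0, each leg's axis is inset half a diameter from the nearest pair of seat edges (so the leg's bounding box is flush with the corner).

B is an open-topped rectangular box: outside dimensions 173×136×304 mm, with a uniform wall and base thickness of 16 mm. The base is a full 173×136 slab on the floor; four walls sit on top of the base. The front and back walls (the −y and +y sides) span the full width; the two side walls fit between them.

The open box is on top of the stool.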